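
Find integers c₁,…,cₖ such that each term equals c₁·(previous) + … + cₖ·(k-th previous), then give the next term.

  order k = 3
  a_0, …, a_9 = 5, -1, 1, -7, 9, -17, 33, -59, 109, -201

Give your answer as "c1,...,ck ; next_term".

  a_3 = -1·1 + 1·-1 + -1·5 = -7
  a_4 = -1·-7 + 1·1 + -1·-1 = 9
  a_5 = -1·9 + 1·-7 + -1·1 = -17
  a_6 = -1·-17 + 1·9 + -1·-7 = 33
  a_7 = -1·33 + 1·-17 + -1·9 = -59
  a_8 = -1·-59 + 1·33 + -1·-17 = 109
  a_9 = -1·109 + 1·-59 + -1·33 = -201
  a_10 = -1·-201 + 1·109 + -1·-59 = 369

-1,1,-1 ; 369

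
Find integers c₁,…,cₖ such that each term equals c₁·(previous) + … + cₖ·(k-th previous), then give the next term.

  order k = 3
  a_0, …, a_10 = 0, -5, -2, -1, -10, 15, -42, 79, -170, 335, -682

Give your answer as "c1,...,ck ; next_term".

  a_3 = -2·-2 + 1·-5 + 2·0 = -1
  a_4 = -2·-1 + 1·-2 + 2·-5 = -10
  a_5 = -2·-10 + 1·-1 + 2·-2 = 15
  a_6 = -2·15 + 1·-10 + 2·-1 = -42
  a_7 = -2·-42 + 1·15 + 2·-10 = 79
  a_8 = -2·79 + 1·-42 + 2·15 = -170
  a_9 = -2·-170 + 1·79 + 2·-42 = 335
  a_10 = -2·335 + 1·-170 + 2·79 = -682
  a_11 = -2·-682 + 1·335 + 2·-170 = 1359

-2,1,2 ; 1359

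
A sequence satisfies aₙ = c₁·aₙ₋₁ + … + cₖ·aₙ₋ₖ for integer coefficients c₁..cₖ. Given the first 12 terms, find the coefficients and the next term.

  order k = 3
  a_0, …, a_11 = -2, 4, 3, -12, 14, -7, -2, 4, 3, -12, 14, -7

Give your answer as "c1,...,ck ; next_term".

  a_3 = -2·3 + -2·4 + -1·-2 = -12
  a_4 = -2·-12 + -2·3 + -1·4 = 14
  a_5 = -2·14 + -2·-12 + -1·3 = -7
  a_6 = -2·-7 + -2·14 + -1·-12 = -2
  a_7 = -2·-2 + -2·-7 + -1·14 = 4
  a_8 = -2·4 + -2·-2 + -1·-7 = 3
  a_9 = -2·3 + -2·4 + -1·-2 = -12
  a_10 = -2·-12 + -2·3 + -1·4 = 14
  a_11 = -2·14 + -2·-12 + -1·3 = -7
  a_12 = -2·-7 + -2·14 + -1·-12 = -2

-2,-2,-1 ; -2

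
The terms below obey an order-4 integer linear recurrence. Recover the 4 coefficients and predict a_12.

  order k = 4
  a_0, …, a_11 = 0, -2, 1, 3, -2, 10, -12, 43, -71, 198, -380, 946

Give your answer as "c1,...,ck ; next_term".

  a_4 = -1·3 + 3·1 + 1·-2 + 1·0 = -2
  a_5 = -1·-2 + 3·3 + 1·1 + 1·-2 = 10
  a_6 = -1·10 + 3·-2 + 1·3 + 1·1 = -12
  a_7 = -1·-12 + 3·10 + 1·-2 + 1·3 = 43
  a_8 = -1·43 + 3·-12 + 1·10 + 1·-2 = -71
  a_9 = -1·-71 + 3·43 + 1·-12 + 1·10 = 198
  a_10 = -1·198 + 3·-71 + 1·43 + 1·-12 = -380
  a_11 = -1·-380 + 3·198 + 1·-71 + 1·43 = 946
  a_12 = -1·946 + 3·-380 + 1·198 + 1·-71 = -1959

-1,3,1,1 ; -1959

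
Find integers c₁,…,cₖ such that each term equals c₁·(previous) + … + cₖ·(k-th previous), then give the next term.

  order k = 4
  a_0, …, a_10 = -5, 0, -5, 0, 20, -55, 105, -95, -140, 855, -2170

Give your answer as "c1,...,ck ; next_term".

  a_4 = -2·0 + -1·-5 + 3·0 + -3·-5 = 20
  a_5 = -2·20 + -1·0 + 3·-5 + -3·0 = -55
  a_6 = -2·-55 + -1·20 + 3·0 + -3·-5 = 105
  a_7 = -2·105 + -1·-55 + 3·20 + -3·0 = -95
  a_8 = -2·-95 + -1·105 + 3·-55 + -3·20 = -140
  a_9 = -2·-140 + -1·-95 + 3·105 + -3·-55 = 855
  a_10 = -2·855 + -1·-140 + 3·-95 + -3·105 = -2170
  a_11 = -2·-2170 + -1·855 + 3·-140 + -3·-95 = 3350

-2,-1,3,-3 ; 3350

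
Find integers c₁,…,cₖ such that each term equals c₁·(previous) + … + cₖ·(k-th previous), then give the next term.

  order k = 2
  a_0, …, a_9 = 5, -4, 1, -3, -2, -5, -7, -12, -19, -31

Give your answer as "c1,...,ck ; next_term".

1,1 ; -50

  a_2 = 1·-4 + 1·5 = 1
  a_3 = 1·1 + 1·-4 = -3
  a_4 = 1·-3 + 1·1 = -2
  a_5 = 1·-2 + 1·-3 = -5
  a_6 = 1·-5 + 1·-2 = -7
  a_7 = 1·-7 + 1·-5 = -12
  a_8 = 1·-12 + 1·-7 = -19
  a_9 = 1·-19 + 1·-12 = -31
  a_10 = 1·-31 + 1·-19 = -50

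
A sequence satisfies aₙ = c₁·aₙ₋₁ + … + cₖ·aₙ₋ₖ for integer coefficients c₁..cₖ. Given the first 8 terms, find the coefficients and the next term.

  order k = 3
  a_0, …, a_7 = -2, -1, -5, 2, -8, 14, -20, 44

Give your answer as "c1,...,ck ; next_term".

0,2,-2 ; -68

  a_3 = 0·-5 + 2·-1 + -2·-2 = 2
  a_4 = 0·2 + 2·-5 + -2·-1 = -8
  a_5 = 0·-8 + 2·2 + -2·-5 = 14
  a_6 = 0·14 + 2·-8 + -2·2 = -20
  a_7 = 0·-20 + 2·14 + -2·-8 = 44
  a_8 = 0·44 + 2·-20 + -2·14 = -68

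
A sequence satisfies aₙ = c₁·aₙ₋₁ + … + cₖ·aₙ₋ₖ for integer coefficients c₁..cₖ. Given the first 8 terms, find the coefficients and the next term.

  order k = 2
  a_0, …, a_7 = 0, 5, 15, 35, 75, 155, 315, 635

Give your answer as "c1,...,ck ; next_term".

  a_2 = 3·5 + -2·0 = 15
  a_3 = 3·15 + -2·5 = 35
  a_4 = 3·35 + -2·15 = 75
  a_5 = 3·75 + -2·35 = 155
  a_6 = 3·155 + -2·75 = 315
  a_7 = 3·315 + -2·155 = 635
  a_8 = 3·635 + -2·315 = 1275

3,-2 ; 1275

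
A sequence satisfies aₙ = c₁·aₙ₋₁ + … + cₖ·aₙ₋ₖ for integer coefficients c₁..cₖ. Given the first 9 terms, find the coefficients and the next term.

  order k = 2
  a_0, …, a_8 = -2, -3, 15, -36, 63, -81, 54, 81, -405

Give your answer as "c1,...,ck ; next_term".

  a_2 = -3·-3 + -3·-2 = 15
  a_3 = -3·15 + -3·-3 = -36
  a_4 = -3·-36 + -3·15 = 63
  a_5 = -3·63 + -3·-36 = -81
  a_6 = -3·-81 + -3·63 = 54
  a_7 = -3·54 + -3·-81 = 81
  a_8 = -3·81 + -3·54 = -405
  a_9 = -3·-405 + -3·81 = 972

-3,-3 ; 972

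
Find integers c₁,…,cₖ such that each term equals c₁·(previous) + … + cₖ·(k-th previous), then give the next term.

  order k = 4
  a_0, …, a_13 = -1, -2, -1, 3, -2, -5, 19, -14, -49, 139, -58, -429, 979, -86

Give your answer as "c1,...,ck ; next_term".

-1,-3,2,-2 ; -3593

  a_4 = -1·3 + -3·-1 + 2·-2 + -2·-1 = -2
  a_5 = -1·-2 + -3·3 + 2·-1 + -2·-2 = -5
  a_6 = -1·-5 + -3·-2 + 2·3 + -2·-1 = 19
  a_7 = -1·19 + -3·-5 + 2·-2 + -2·3 = -14
  a_8 = -1·-14 + -3·19 + 2·-5 + -2·-2 = -49
  a_9 = -1·-49 + -3·-14 + 2·19 + -2·-5 = 139
  a_10 = -1·139 + -3·-49 + 2·-14 + -2·19 = -58
  a_11 = -1·-58 + -3·139 + 2·-49 + -2·-14 = -429
  a_12 = -1·-429 + -3·-58 + 2·139 + -2·-49 = 979
  a_13 = -1·979 + -3·-429 + 2·-58 + -2·139 = -86
  a_14 = -1·-86 + -3·979 + 2·-429 + -2·-58 = -3593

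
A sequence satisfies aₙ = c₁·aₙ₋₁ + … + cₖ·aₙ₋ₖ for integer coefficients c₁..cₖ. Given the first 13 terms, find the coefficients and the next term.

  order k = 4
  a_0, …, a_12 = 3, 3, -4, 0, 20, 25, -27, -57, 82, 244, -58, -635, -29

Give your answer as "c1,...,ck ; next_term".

  a_4 = 1·0 + -2·-4 + 1·3 + 3·3 = 20
  a_5 = 1·20 + -2·0 + 1·-4 + 3·3 = 25
  a_6 = 1·25 + -2·20 + 1·0 + 3·-4 = -27
  a_7 = 1·-27 + -2·25 + 1·20 + 3·0 = -57
  a_8 = 1·-57 + -2·-27 + 1·25 + 3·20 = 82
  a_9 = 1·82 + -2·-57 + 1·-27 + 3·25 = 244
  a_10 = 1·244 + -2·82 + 1·-57 + 3·-27 = -58
  a_11 = 1·-58 + -2·244 + 1·82 + 3·-57 = -635
  a_12 = 1·-635 + -2·-58 + 1·244 + 3·82 = -29
  a_13 = 1·-29 + -2·-635 + 1·-58 + 3·244 = 1915

1,-2,1,3 ; 1915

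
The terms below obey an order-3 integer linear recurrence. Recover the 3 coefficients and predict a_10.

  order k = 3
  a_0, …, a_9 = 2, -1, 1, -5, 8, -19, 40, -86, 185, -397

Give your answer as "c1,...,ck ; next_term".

-1,2,-1 ; 853

  a_3 = -1·1 + 2·-1 + -1·2 = -5
  a_4 = -1·-5 + 2·1 + -1·-1 = 8
  a_5 = -1·8 + 2·-5 + -1·1 = -19
  a_6 = -1·-19 + 2·8 + -1·-5 = 40
  a_7 = -1·40 + 2·-19 + -1·8 = -86
  a_8 = -1·-86 + 2·40 + -1·-19 = 185
  a_9 = -1·185 + 2·-86 + -1·40 = -397
  a_10 = -1·-397 + 2·185 + -1·-86 = 853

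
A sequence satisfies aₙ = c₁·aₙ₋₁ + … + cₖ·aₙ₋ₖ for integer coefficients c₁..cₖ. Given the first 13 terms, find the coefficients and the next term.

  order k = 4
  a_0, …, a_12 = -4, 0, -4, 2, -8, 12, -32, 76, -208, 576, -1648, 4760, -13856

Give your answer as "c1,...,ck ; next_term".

-4,-2,4,2 ; 40464

  a_4 = -4·2 + -2·-4 + 4·0 + 2·-4 = -8
  a_5 = -4·-8 + -2·2 + 4·-4 + 2·0 = 12
  a_6 = -4·12 + -2·-8 + 4·2 + 2·-4 = -32
  a_7 = -4·-32 + -2·12 + 4·-8 + 2·2 = 76
  a_8 = -4·76 + -2·-32 + 4·12 + 2·-8 = -208
  a_9 = -4·-208 + -2·76 + 4·-32 + 2·12 = 576
  a_10 = -4·576 + -2·-208 + 4·76 + 2·-32 = -1648
  a_11 = -4·-1648 + -2·576 + 4·-208 + 2·76 = 4760
  a_12 = -4·4760 + -2·-1648 + 4·576 + 2·-208 = -13856
  a_13 = -4·-13856 + -2·4760 + 4·-1648 + 2·576 = 40464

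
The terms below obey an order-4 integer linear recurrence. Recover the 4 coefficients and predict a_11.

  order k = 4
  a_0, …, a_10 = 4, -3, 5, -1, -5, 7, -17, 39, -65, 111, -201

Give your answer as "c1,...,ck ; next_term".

-2,-1,-2,-2 ; 343

  a_4 = -2·-1 + -1·5 + -2·-3 + -2·4 = -5
  a_5 = -2·-5 + -1·-1 + -2·5 + -2·-3 = 7
  a_6 = -2·7 + -1·-5 + -2·-1 + -2·5 = -17
  a_7 = -2·-17 + -1·7 + -2·-5 + -2·-1 = 39
  a_8 = -2·39 + -1·-17 + -2·7 + -2·-5 = -65
  a_9 = -2·-65 + -1·39 + -2·-17 + -2·7 = 111
  a_10 = -2·111 + -1·-65 + -2·39 + -2·-17 = -201
  a_11 = -2·-201 + -1·111 + -2·-65 + -2·39 = 343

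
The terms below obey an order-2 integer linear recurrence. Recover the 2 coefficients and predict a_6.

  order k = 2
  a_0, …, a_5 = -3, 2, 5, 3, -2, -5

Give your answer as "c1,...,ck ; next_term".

1,-1 ; -3

  a_2 = 1·2 + -1·-3 = 5
  a_3 = 1·5 + -1·2 = 3
  a_4 = 1·3 + -1·5 = -2
  a_5 = 1·-2 + -1·3 = -5
  a_6 = 1·-5 + -1·-2 = -3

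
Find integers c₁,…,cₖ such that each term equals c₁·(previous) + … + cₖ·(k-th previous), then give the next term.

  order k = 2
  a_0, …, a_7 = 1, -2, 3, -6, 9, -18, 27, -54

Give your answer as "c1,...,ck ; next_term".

  a_2 = 0·-2 + 3·1 = 3
  a_3 = 0·3 + 3·-2 = -6
  a_4 = 0·-6 + 3·3 = 9
  a_5 = 0·9 + 3·-6 = -18
  a_6 = 0·-18 + 3·9 = 27
  a_7 = 0·27 + 3·-18 = -54
  a_8 = 0·-54 + 3·27 = 81

0,3 ; 81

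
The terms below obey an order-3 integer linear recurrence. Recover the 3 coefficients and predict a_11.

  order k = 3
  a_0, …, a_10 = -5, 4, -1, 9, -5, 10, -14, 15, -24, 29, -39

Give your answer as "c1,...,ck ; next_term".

0,1,-1 ; 53

  a_3 = 0·-1 + 1·4 + -1·-5 = 9
  a_4 = 0·9 + 1·-1 + -1·4 = -5
  a_5 = 0·-5 + 1·9 + -1·-1 = 10
  a_6 = 0·10 + 1·-5 + -1·9 = -14
  a_7 = 0·-14 + 1·10 + -1·-5 = 15
  a_8 = 0·15 + 1·-14 + -1·10 = -24
  a_9 = 0·-24 + 1·15 + -1·-14 = 29
  a_10 = 0·29 + 1·-24 + -1·15 = -39
  a_11 = 0·-39 + 1·29 + -1·-24 = 53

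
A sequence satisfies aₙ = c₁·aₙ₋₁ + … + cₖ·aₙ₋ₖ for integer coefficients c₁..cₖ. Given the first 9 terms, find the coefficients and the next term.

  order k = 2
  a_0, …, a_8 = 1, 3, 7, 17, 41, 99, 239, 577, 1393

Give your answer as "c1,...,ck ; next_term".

  a_2 = 2·3 + 1·1 = 7
  a_3 = 2·7 + 1·3 = 17
  a_4 = 2·17 + 1·7 = 41
  a_5 = 2·41 + 1·17 = 99
  a_6 = 2·99 + 1·41 = 239
  a_7 = 2·239 + 1·99 = 577
  a_8 = 2·577 + 1·239 = 1393
  a_9 = 2·1393 + 1·577 = 3363

2,1 ; 3363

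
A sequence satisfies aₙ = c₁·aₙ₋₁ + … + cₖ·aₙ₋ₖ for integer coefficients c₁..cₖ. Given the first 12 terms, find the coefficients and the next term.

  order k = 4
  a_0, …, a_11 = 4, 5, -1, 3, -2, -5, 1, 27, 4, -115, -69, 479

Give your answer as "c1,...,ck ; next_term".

0,-4,-2,1 ; 510

  a_4 = 0·3 + -4·-1 + -2·5 + 1·4 = -2
  a_5 = 0·-2 + -4·3 + -2·-1 + 1·5 = -5
  a_6 = 0·-5 + -4·-2 + -2·3 + 1·-1 = 1
  a_7 = 0·1 + -4·-5 + -2·-2 + 1·3 = 27
  a_8 = 0·27 + -4·1 + -2·-5 + 1·-2 = 4
  a_9 = 0·4 + -4·27 + -2·1 + 1·-5 = -115
  a_10 = 0·-115 + -4·4 + -2·27 + 1·1 = -69
  a_11 = 0·-69 + -4·-115 + -2·4 + 1·27 = 479
  a_12 = 0·479 + -4·-69 + -2·-115 + 1·4 = 510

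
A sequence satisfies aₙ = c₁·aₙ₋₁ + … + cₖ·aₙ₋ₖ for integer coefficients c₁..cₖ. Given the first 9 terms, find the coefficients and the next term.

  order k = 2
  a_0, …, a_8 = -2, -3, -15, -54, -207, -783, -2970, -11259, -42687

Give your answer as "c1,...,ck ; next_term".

3,3 ; -161838

  a_2 = 3·-3 + 3·-2 = -15
  a_3 = 3·-15 + 3·-3 = -54
  a_4 = 3·-54 + 3·-15 = -207
  a_5 = 3·-207 + 3·-54 = -783
  a_6 = 3·-783 + 3·-207 = -2970
  a_7 = 3·-2970 + 3·-783 = -11259
  a_8 = 3·-11259 + 3·-2970 = -42687
  a_9 = 3·-42687 + 3·-11259 = -161838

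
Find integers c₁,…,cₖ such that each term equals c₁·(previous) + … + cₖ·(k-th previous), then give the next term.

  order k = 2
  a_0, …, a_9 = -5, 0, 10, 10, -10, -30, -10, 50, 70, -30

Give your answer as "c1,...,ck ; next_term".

1,-2 ; -170

  a_2 = 1·0 + -2·-5 = 10
  a_3 = 1·10 + -2·0 = 10
  a_4 = 1·10 + -2·10 = -10
  a_5 = 1·-10 + -2·10 = -30
  a_6 = 1·-30 + -2·-10 = -10
  a_7 = 1·-10 + -2·-30 = 50
  a_8 = 1·50 + -2·-10 = 70
  a_9 = 1·70 + -2·50 = -30
  a_10 = 1·-30 + -2·70 = -170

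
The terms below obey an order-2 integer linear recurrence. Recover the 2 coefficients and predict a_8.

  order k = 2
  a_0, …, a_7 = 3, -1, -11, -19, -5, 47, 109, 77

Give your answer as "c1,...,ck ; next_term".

  a_2 = 2·-1 + -3·3 = -11
  a_3 = 2·-11 + -3·-1 = -19
  a_4 = 2·-19 + -3·-11 = -5
  a_5 = 2·-5 + -3·-19 = 47
  a_6 = 2·47 + -3·-5 = 109
  a_7 = 2·109 + -3·47 = 77
  a_8 = 2·77 + -3·109 = -173

2,-3 ; -173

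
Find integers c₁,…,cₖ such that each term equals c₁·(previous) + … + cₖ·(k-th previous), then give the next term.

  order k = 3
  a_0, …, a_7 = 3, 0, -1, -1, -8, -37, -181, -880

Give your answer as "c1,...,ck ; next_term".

  a_3 = 4·-1 + 4·0 + 1·3 = -1
  a_4 = 4·-1 + 4·-1 + 1·0 = -8
  a_5 = 4·-8 + 4·-1 + 1·-1 = -37
  a_6 = 4·-37 + 4·-8 + 1·-1 = -181
  a_7 = 4·-181 + 4·-37 + 1·-8 = -880
  a_8 = 4·-880 + 4·-181 + 1·-37 = -4281

4,4,1 ; -4281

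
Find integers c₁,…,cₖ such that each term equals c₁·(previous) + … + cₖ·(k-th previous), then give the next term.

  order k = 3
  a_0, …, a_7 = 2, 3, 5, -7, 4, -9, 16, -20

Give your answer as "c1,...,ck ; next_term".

-1,0,-1 ; 29

  a_3 = -1·5 + 0·3 + -1·2 = -7
  a_4 = -1·-7 + 0·5 + -1·3 = 4
  a_5 = -1·4 + 0·-7 + -1·5 = -9
  a_6 = -1·-9 + 0·4 + -1·-7 = 16
  a_7 = -1·16 + 0·-9 + -1·4 = -20
  a_8 = -1·-20 + 0·16 + -1·-9 = 29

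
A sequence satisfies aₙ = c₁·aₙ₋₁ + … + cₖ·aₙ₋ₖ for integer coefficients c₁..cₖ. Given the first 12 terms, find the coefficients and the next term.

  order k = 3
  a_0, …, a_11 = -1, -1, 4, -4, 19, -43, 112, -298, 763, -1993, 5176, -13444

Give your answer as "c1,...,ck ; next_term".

  a_3 = -1·4 + 3·-1 + -3·-1 = -4
  a_4 = -1·-4 + 3·4 + -3·-1 = 19
  a_5 = -1·19 + 3·-4 + -3·4 = -43
  a_6 = -1·-43 + 3·19 + -3·-4 = 112
  a_7 = -1·112 + 3·-43 + -3·19 = -298
  a_8 = -1·-298 + 3·112 + -3·-43 = 763
  a_9 = -1·763 + 3·-298 + -3·112 = -1993
  a_10 = -1·-1993 + 3·763 + -3·-298 = 5176
  a_11 = -1·5176 + 3·-1993 + -3·763 = -13444
  a_12 = -1·-13444 + 3·5176 + -3·-1993 = 34951

-1,3,-3 ; 34951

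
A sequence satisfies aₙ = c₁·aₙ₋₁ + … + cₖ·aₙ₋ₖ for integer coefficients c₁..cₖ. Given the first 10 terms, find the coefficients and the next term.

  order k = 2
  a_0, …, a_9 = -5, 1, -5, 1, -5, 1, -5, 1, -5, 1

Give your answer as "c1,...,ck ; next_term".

0,1 ; -5

  a_2 = 0·1 + 1·-5 = -5
  a_3 = 0·-5 + 1·1 = 1
  a_4 = 0·1 + 1·-5 = -5
  a_5 = 0·-5 + 1·1 = 1
  a_6 = 0·1 + 1·-5 = -5
  a_7 = 0·-5 + 1·1 = 1
  a_8 = 0·1 + 1·-5 = -5
  a_9 = 0·-5 + 1·1 = 1
  a_10 = 0·1 + 1·-5 = -5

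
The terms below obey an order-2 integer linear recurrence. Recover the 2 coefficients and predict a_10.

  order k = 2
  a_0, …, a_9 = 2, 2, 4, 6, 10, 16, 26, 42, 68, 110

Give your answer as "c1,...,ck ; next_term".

  a_2 = 1·2 + 1·2 = 4
  a_3 = 1·4 + 1·2 = 6
  a_4 = 1·6 + 1·4 = 10
  a_5 = 1·10 + 1·6 = 16
  a_6 = 1·16 + 1·10 = 26
  a_7 = 1·26 + 1·16 = 42
  a_8 = 1·42 + 1·26 = 68
  a_9 = 1·68 + 1·42 = 110
  a_10 = 1·110 + 1·68 = 178

1,1 ; 178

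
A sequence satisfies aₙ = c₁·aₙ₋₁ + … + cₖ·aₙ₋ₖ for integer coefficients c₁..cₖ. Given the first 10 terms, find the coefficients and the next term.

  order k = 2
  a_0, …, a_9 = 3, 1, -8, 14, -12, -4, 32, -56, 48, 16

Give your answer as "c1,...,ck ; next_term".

  a_2 = -2·1 + -2·3 = -8
  a_3 = -2·-8 + -2·1 = 14
  a_4 = -2·14 + -2·-8 = -12
  a_5 = -2·-12 + -2·14 = -4
  a_6 = -2·-4 + -2·-12 = 32
  a_7 = -2·32 + -2·-4 = -56
  a_8 = -2·-56 + -2·32 = 48
  a_9 = -2·48 + -2·-56 = 16
  a_10 = -2·16 + -2·48 = -128

-2,-2 ; -128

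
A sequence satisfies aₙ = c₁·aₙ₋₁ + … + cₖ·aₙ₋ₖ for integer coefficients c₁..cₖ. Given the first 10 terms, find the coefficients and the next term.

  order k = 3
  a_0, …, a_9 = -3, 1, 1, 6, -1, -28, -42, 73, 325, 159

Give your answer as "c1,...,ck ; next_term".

1,-4,-3 ; -1360

  a_3 = 1·1 + -4·1 + -3·-3 = 6
  a_4 = 1·6 + -4·1 + -3·1 = -1
  a_5 = 1·-1 + -4·6 + -3·1 = -28
  a_6 = 1·-28 + -4·-1 + -3·6 = -42
  a_7 = 1·-42 + -4·-28 + -3·-1 = 73
  a_8 = 1·73 + -4·-42 + -3·-28 = 325
  a_9 = 1·325 + -4·73 + -3·-42 = 159
  a_10 = 1·159 + -4·325 + -3·73 = -1360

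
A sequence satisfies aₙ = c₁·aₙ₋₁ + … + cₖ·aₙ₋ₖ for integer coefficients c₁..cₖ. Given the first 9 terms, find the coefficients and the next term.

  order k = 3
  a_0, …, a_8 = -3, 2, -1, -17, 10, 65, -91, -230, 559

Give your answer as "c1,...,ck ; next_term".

  a_3 = 0·-1 + -4·2 + 3·-3 = -17
  a_4 = 0·-17 + -4·-1 + 3·2 = 10
  a_5 = 0·10 + -4·-17 + 3·-1 = 65
  a_6 = 0·65 + -4·10 + 3·-17 = -91
  a_7 = 0·-91 + -4·65 + 3·10 = -230
  a_8 = 0·-230 + -4·-91 + 3·65 = 559
  a_9 = 0·559 + -4·-230 + 3·-91 = 647

0,-4,3 ; 647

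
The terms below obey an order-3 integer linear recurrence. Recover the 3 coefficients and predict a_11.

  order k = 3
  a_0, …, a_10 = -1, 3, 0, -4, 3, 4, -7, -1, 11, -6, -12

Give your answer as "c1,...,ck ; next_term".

0,-1,1 ; 17

  a_3 = 0·0 + -1·3 + 1·-1 = -4
  a_4 = 0·-4 + -1·0 + 1·3 = 3
  a_5 = 0·3 + -1·-4 + 1·0 = 4
  a_6 = 0·4 + -1·3 + 1·-4 = -7
  a_7 = 0·-7 + -1·4 + 1·3 = -1
  a_8 = 0·-1 + -1·-7 + 1·4 = 11
  a_9 = 0·11 + -1·-1 + 1·-7 = -6
  a_10 = 0·-6 + -1·11 + 1·-1 = -12
  a_11 = 0·-12 + -1·-6 + 1·11 = 17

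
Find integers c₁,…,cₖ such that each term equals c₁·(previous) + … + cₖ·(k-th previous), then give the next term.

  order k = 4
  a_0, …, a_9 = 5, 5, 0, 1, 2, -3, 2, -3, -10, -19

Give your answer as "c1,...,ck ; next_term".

  a_4 = 2·1 + 3·0 + 2·5 + -2·5 = 2
  a_5 = 2·2 + 3·1 + 2·0 + -2·5 = -3
  a_6 = 2·-3 + 3·2 + 2·1 + -2·0 = 2
  a_7 = 2·2 + 3·-3 + 2·2 + -2·1 = -3
  a_8 = 2·-3 + 3·2 + 2·-3 + -2·2 = -10
  a_9 = 2·-10 + 3·-3 + 2·2 + -2·-3 = -19
  a_10 = 2·-19 + 3·-10 + 2·-3 + -2·2 = -78

2,3,2,-2 ; -78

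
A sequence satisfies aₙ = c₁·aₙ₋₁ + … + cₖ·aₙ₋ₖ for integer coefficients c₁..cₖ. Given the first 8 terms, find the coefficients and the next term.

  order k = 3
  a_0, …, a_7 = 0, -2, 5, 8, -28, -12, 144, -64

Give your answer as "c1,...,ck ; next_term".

0,-4,4 ; -624

  a_3 = 0·5 + -4·-2 + 4·0 = 8
  a_4 = 0·8 + -4·5 + 4·-2 = -28
  a_5 = 0·-28 + -4·8 + 4·5 = -12
  a_6 = 0·-12 + -4·-28 + 4·8 = 144
  a_7 = 0·144 + -4·-12 + 4·-28 = -64
  a_8 = 0·-64 + -4·144 + 4·-12 = -624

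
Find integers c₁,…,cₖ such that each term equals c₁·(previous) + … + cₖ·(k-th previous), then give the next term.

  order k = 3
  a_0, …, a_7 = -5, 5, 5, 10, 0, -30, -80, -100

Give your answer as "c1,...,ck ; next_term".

2,-2,-2 ; 20

  a_3 = 2·5 + -2·5 + -2·-5 = 10
  a_4 = 2·10 + -2·5 + -2·5 = 0
  a_5 = 2·0 + -2·10 + -2·5 = -30
  a_6 = 2·-30 + -2·0 + -2·10 = -80
  a_7 = 2·-80 + -2·-30 + -2·0 = -100
  a_8 = 2·-100 + -2·-80 + -2·-30 = 20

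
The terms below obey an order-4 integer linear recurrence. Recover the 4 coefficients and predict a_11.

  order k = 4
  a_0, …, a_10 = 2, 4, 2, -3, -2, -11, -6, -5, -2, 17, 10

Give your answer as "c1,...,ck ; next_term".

  a_4 = 0·-3 + 1·2 + 0·4 + -2·2 = -2
  a_5 = 0·-2 + 1·-3 + 0·2 + -2·4 = -11
  a_6 = 0·-11 + 1·-2 + 0·-3 + -2·2 = -6
  a_7 = 0·-6 + 1·-11 + 0·-2 + -2·-3 = -5
  a_8 = 0·-5 + 1·-6 + 0·-11 + -2·-2 = -2
  a_9 = 0·-2 + 1·-5 + 0·-6 + -2·-11 = 17
  a_10 = 0·17 + 1·-2 + 0·-5 + -2·-6 = 10
  a_11 = 0·10 + 1·17 + 0·-2 + -2·-5 = 27

0,1,0,-2 ; 27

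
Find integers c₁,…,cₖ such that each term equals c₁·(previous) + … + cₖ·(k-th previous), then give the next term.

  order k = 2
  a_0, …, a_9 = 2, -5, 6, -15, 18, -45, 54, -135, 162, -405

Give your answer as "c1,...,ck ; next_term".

  a_2 = 0·-5 + 3·2 = 6
  a_3 = 0·6 + 3·-5 = -15
  a_4 = 0·-15 + 3·6 = 18
  a_5 = 0·18 + 3·-15 = -45
  a_6 = 0·-45 + 3·18 = 54
  a_7 = 0·54 + 3·-45 = -135
  a_8 = 0·-135 + 3·54 = 162
  a_9 = 0·162 + 3·-135 = -405
  a_10 = 0·-405 + 3·162 = 486

0,3 ; 486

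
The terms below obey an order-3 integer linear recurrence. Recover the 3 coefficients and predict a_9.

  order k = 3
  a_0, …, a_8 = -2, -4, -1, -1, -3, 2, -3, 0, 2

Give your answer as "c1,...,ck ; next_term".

-1,0,1 ; -5

  a_3 = -1·-1 + 0·-4 + 1·-2 = -1
  a_4 = -1·-1 + 0·-1 + 1·-4 = -3
  a_5 = -1·-3 + 0·-1 + 1·-1 = 2
  a_6 = -1·2 + 0·-3 + 1·-1 = -3
  a_7 = -1·-3 + 0·2 + 1·-3 = 0
  a_8 = -1·0 + 0·-3 + 1·2 = 2
  a_9 = -1·2 + 0·0 + 1·-3 = -5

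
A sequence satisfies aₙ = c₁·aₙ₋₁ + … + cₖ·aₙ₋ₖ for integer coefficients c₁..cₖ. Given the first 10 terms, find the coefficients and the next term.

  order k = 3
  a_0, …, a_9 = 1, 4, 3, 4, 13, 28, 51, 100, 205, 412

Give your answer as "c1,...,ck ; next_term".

2,-1,2 ; 819

  a_3 = 2·3 + -1·4 + 2·1 = 4
  a_4 = 2·4 + -1·3 + 2·4 = 13
  a_5 = 2·13 + -1·4 + 2·3 = 28
  a_6 = 2·28 + -1·13 + 2·4 = 51
  a_7 = 2·51 + -1·28 + 2·13 = 100
  a_8 = 2·100 + -1·51 + 2·28 = 205
  a_9 = 2·205 + -1·100 + 2·51 = 412
  a_10 = 2·412 + -1·205 + 2·100 = 819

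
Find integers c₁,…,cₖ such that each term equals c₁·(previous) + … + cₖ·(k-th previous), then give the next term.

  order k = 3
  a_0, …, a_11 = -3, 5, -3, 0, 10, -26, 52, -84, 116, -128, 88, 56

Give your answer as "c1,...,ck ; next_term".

-2,0,2 ; -368

  a_3 = -2·-3 + 0·5 + 2·-3 = 0
  a_4 = -2·0 + 0·-3 + 2·5 = 10
  a_5 = -2·10 + 0·0 + 2·-3 = -26
  a_6 = -2·-26 + 0·10 + 2·0 = 52
  a_7 = -2·52 + 0·-26 + 2·10 = -84
  a_8 = -2·-84 + 0·52 + 2·-26 = 116
  a_9 = -2·116 + 0·-84 + 2·52 = -128
  a_10 = -2·-128 + 0·116 + 2·-84 = 88
  a_11 = -2·88 + 0·-128 + 2·116 = 56
  a_12 = -2·56 + 0·88 + 2·-128 = -368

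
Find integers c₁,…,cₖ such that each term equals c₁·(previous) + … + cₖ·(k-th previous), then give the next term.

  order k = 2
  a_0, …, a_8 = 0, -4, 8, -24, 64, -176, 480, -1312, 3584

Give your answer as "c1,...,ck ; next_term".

  a_2 = -2·-4 + 2·0 = 8
  a_3 = -2·8 + 2·-4 = -24
  a_4 = -2·-24 + 2·8 = 64
  a_5 = -2·64 + 2·-24 = -176
  a_6 = -2·-176 + 2·64 = 480
  a_7 = -2·480 + 2·-176 = -1312
  a_8 = -2·-1312 + 2·480 = 3584
  a_9 = -2·3584 + 2·-1312 = -9792

-2,2 ; -9792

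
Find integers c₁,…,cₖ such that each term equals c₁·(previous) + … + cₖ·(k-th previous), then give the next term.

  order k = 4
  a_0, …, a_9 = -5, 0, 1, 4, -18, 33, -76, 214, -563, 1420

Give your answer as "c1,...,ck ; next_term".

  a_4 = -2·4 + 0·1 + -3·0 + 2·-5 = -18
  a_5 = -2·-18 + 0·4 + -3·1 + 2·0 = 33
  a_6 = -2·33 + 0·-18 + -3·4 + 2·1 = -76
  a_7 = -2·-76 + 0·33 + -3·-18 + 2·4 = 214
  a_8 = -2·214 + 0·-76 + -3·33 + 2·-18 = -563
  a_9 = -2·-563 + 0·214 + -3·-76 + 2·33 = 1420
  a_10 = -2·1420 + 0·-563 + -3·214 + 2·-76 = -3634

-2,0,-3,2 ; -3634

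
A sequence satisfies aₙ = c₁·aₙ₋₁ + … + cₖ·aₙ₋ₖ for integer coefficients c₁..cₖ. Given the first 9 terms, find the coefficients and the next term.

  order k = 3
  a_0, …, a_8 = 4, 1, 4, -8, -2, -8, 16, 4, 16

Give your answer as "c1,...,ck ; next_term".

0,0,-2 ; -32

  a_3 = 0·4 + 0·1 + -2·4 = -8
  a_4 = 0·-8 + 0·4 + -2·1 = -2
  a_5 = 0·-2 + 0·-8 + -2·4 = -8
  a_6 = 0·-8 + 0·-2 + -2·-8 = 16
  a_7 = 0·16 + 0·-8 + -2·-2 = 4
  a_8 = 0·4 + 0·16 + -2·-8 = 16
  a_9 = 0·16 + 0·4 + -2·16 = -32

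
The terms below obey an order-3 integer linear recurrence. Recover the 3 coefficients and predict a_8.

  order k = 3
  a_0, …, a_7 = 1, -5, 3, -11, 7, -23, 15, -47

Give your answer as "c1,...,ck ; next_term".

-1,2,2 ; 31

  a_3 = -1·3 + 2·-5 + 2·1 = -11
  a_4 = -1·-11 + 2·3 + 2·-5 = 7
  a_5 = -1·7 + 2·-11 + 2·3 = -23
  a_6 = -1·-23 + 2·7 + 2·-11 = 15
  a_7 = -1·15 + 2·-23 + 2·7 = -47
  a_8 = -1·-47 + 2·15 + 2·-23 = 31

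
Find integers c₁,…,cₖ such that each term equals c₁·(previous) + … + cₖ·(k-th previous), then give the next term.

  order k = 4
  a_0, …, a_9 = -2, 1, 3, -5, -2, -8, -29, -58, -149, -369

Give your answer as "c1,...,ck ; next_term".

2,1,1,-2 ; -887

  a_4 = 2·-5 + 1·3 + 1·1 + -2·-2 = -2
  a_5 = 2·-2 + 1·-5 + 1·3 + -2·1 = -8
  a_6 = 2·-8 + 1·-2 + 1·-5 + -2·3 = -29
  a_7 = 2·-29 + 1·-8 + 1·-2 + -2·-5 = -58
  a_8 = 2·-58 + 1·-29 + 1·-8 + -2·-2 = -149
  a_9 = 2·-149 + 1·-58 + 1·-29 + -2·-8 = -369
  a_10 = 2·-369 + 1·-149 + 1·-58 + -2·-29 = -887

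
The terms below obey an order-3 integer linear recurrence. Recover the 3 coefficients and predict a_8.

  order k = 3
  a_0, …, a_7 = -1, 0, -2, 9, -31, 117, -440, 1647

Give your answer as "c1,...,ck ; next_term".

  a_3 = -3·-2 + 2·0 + -3·-1 = 9
  a_4 = -3·9 + 2·-2 + -3·0 = -31
  a_5 = -3·-31 + 2·9 + -3·-2 = 117
  a_6 = -3·117 + 2·-31 + -3·9 = -440
  a_7 = -3·-440 + 2·117 + -3·-31 = 1647
  a_8 = -3·1647 + 2·-440 + -3·117 = -6172

-3,2,-3 ; -6172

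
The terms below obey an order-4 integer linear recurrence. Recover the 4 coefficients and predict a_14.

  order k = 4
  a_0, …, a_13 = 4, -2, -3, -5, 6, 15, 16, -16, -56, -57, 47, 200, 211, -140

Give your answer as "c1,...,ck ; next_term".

  a_4 = 1·-5 + -1·-3 + -2·-2 + 1·4 = 6
  a_5 = 1·6 + -1·-5 + -2·-3 + 1·-2 = 15
  a_6 = 1·15 + -1·6 + -2·-5 + 1·-3 = 16
  a_7 = 1·16 + -1·15 + -2·6 + 1·-5 = -16
  a_8 = 1·-16 + -1·16 + -2·15 + 1·6 = -56
  a_9 = 1·-56 + -1·-16 + -2·16 + 1·15 = -57
  a_10 = 1·-57 + -1·-56 + -2·-16 + 1·16 = 47
  a_11 = 1·47 + -1·-57 + -2·-56 + 1·-16 = 200
  a_12 = 1·200 + -1·47 + -2·-57 + 1·-56 = 211
  a_13 = 1·211 + -1·200 + -2·47 + 1·-57 = -140
  a_14 = 1·-140 + -1·211 + -2·200 + 1·47 = -704

1,-1,-2,1 ; -704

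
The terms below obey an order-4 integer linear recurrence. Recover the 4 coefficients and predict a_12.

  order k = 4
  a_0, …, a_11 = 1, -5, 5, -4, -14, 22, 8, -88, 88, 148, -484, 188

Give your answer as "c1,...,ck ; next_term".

-1,-2,2,2 ; 1252

  a_4 = -1·-4 + -2·5 + 2·-5 + 2·1 = -14
  a_5 = -1·-14 + -2·-4 + 2·5 + 2·-5 = 22
  a_6 = -1·22 + -2·-14 + 2·-4 + 2·5 = 8
  a_7 = -1·8 + -2·22 + 2·-14 + 2·-4 = -88
  a_8 = -1·-88 + -2·8 + 2·22 + 2·-14 = 88
  a_9 = -1·88 + -2·-88 + 2·8 + 2·22 = 148
  a_10 = -1·148 + -2·88 + 2·-88 + 2·8 = -484
  a_11 = -1·-484 + -2·148 + 2·88 + 2·-88 = 188
  a_12 = -1·188 + -2·-484 + 2·148 + 2·88 = 1252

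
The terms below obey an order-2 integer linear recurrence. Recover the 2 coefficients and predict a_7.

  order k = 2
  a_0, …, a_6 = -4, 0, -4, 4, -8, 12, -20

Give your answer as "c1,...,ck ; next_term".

  a_2 = -1·0 + 1·-4 = -4
  a_3 = -1·-4 + 1·0 = 4
  a_4 = -1·4 + 1·-4 = -8
  a_5 = -1·-8 + 1·4 = 12
  a_6 = -1·12 + 1·-8 = -20
  a_7 = -1·-20 + 1·12 = 32

-1,1 ; 32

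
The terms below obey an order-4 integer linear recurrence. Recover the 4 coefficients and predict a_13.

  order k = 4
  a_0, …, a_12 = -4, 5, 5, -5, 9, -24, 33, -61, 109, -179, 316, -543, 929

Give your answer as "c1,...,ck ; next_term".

  a_4 = -1·-5 + 1·5 + -1·5 + -1·-4 = 9
  a_5 = -1·9 + 1·-5 + -1·5 + -1·5 = -24
  a_6 = -1·-24 + 1·9 + -1·-5 + -1·5 = 33
  a_7 = -1·33 + 1·-24 + -1·9 + -1·-5 = -61
  a_8 = -1·-61 + 1·33 + -1·-24 + -1·9 = 109
  a_9 = -1·109 + 1·-61 + -1·33 + -1·-24 = -179
  a_10 = -1·-179 + 1·109 + -1·-61 + -1·33 = 316
  a_11 = -1·316 + 1·-179 + -1·109 + -1·-61 = -543
  a_12 = -1·-543 + 1·316 + -1·-179 + -1·109 = 929
  a_13 = -1·929 + 1·-543 + -1·316 + -1·-179 = -1609

-1,1,-1,-1 ; -1609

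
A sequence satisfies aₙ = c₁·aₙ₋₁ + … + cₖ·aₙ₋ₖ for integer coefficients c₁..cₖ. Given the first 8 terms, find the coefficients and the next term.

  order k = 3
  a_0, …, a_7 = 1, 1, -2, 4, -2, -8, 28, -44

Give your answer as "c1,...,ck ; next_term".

  a_3 = -2·-2 + -2·1 + 2·1 = 4
  a_4 = -2·4 + -2·-2 + 2·1 = -2
  a_5 = -2·-2 + -2·4 + 2·-2 = -8
  a_6 = -2·-8 + -2·-2 + 2·4 = 28
  a_7 = -2·28 + -2·-8 + 2·-2 = -44
  a_8 = -2·-44 + -2·28 + 2·-8 = 16

-2,-2,2 ; 16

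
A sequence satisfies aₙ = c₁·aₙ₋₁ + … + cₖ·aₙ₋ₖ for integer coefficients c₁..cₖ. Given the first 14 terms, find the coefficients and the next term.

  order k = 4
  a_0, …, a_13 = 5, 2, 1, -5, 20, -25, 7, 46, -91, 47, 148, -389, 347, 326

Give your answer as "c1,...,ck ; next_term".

  a_4 = -2·-5 + -2·1 + 1·2 + 2·5 = 20
  a_5 = -2·20 + -2·-5 + 1·1 + 2·2 = -25
  a_6 = -2·-25 + -2·20 + 1·-5 + 2·1 = 7
  a_7 = -2·7 + -2·-25 + 1·20 + 2·-5 = 46
  a_8 = -2·46 + -2·7 + 1·-25 + 2·20 = -91
  a_9 = -2·-91 + -2·46 + 1·7 + 2·-25 = 47
  a_10 = -2·47 + -2·-91 + 1·46 + 2·7 = 148
  a_11 = -2·148 + -2·47 + 1·-91 + 2·46 = -389
  a_12 = -2·-389 + -2·148 + 1·47 + 2·-91 = 347
  a_13 = -2·347 + -2·-389 + 1·148 + 2·47 = 326
  a_14 = -2·326 + -2·347 + 1·-389 + 2·148 = -1439

-2,-2,1,2 ; -1439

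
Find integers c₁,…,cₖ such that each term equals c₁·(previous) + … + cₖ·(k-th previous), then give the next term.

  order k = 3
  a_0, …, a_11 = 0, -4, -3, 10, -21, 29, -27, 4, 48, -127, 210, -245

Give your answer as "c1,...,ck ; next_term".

-2,-1,1 ; 153

  a_3 = -2·-3 + -1·-4 + 1·0 = 10
  a_4 = -2·10 + -1·-3 + 1·-4 = -21
  a_5 = -2·-21 + -1·10 + 1·-3 = 29
  a_6 = -2·29 + -1·-21 + 1·10 = -27
  a_7 = -2·-27 + -1·29 + 1·-21 = 4
  a_8 = -2·4 + -1·-27 + 1·29 = 48
  a_9 = -2·48 + -1·4 + 1·-27 = -127
  a_10 = -2·-127 + -1·48 + 1·4 = 210
  a_11 = -2·210 + -1·-127 + 1·48 = -245
  a_12 = -2·-245 + -1·210 + 1·-127 = 153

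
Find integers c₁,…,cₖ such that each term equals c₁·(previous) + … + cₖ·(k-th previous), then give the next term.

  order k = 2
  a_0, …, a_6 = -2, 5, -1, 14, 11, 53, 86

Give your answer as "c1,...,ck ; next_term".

1,3 ; 245

  a_2 = 1·5 + 3·-2 = -1
  a_3 = 1·-1 + 3·5 = 14
  a_4 = 1·14 + 3·-1 = 11
  a_5 = 1·11 + 3·14 = 53
  a_6 = 1·53 + 3·11 = 86
  a_7 = 1·86 + 3·53 = 245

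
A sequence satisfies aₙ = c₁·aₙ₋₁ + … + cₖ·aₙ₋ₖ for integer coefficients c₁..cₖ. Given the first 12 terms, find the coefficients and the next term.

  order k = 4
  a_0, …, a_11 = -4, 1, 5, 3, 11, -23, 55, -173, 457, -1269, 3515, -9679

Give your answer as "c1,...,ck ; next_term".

  a_4 = -2·3 + 2·5 + -1·1 + -2·-4 = 11
  a_5 = -2·11 + 2·3 + -1·5 + -2·1 = -23
  a_6 = -2·-23 + 2·11 + -1·3 + -2·5 = 55
  a_7 = -2·55 + 2·-23 + -1·11 + -2·3 = -173
  a_8 = -2·-173 + 2·55 + -1·-23 + -2·11 = 457
  a_9 = -2·457 + 2·-173 + -1·55 + -2·-23 = -1269
  a_10 = -2·-1269 + 2·457 + -1·-173 + -2·55 = 3515
  a_11 = -2·3515 + 2·-1269 + -1·457 + -2·-173 = -9679
  a_12 = -2·-9679 + 2·3515 + -1·-1269 + -2·457 = 26743

-2,2,-1,-2 ; 26743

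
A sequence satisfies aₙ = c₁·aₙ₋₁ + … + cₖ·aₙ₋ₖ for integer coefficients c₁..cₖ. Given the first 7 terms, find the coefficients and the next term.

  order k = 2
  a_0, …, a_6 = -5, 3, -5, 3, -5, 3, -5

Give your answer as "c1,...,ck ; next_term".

  a_2 = 0·3 + 1·-5 = -5
  a_3 = 0·-5 + 1·3 = 3
  a_4 = 0·3 + 1·-5 = -5
  a_5 = 0·-5 + 1·3 = 3
  a_6 = 0·3 + 1·-5 = -5
  a_7 = 0·-5 + 1·3 = 3

0,1 ; 3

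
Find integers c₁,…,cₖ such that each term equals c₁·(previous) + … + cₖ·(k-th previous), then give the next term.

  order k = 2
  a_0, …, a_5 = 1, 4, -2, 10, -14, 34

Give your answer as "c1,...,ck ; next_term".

-1,2 ; -62

  a_2 = -1·4 + 2·1 = -2
  a_3 = -1·-2 + 2·4 = 10
  a_4 = -1·10 + 2·-2 = -14
  a_5 = -1·-14 + 2·10 = 34
  a_6 = -1·34 + 2·-14 = -62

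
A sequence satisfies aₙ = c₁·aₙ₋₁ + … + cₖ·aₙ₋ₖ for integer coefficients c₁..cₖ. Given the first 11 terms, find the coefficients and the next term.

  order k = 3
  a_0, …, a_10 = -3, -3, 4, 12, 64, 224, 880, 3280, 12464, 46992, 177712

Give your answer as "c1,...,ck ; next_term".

3,4,-4 ; 671248

  a_3 = 3·4 + 4·-3 + -4·-3 = 12
  a_4 = 3·12 + 4·4 + -4·-3 = 64
  a_5 = 3·64 + 4·12 + -4·4 = 224
  a_6 = 3·224 + 4·64 + -4·12 = 880
  a_7 = 3·880 + 4·224 + -4·64 = 3280
  a_8 = 3·3280 + 4·880 + -4·224 = 12464
  a_9 = 3·12464 + 4·3280 + -4·880 = 46992
  a_10 = 3·46992 + 4·12464 + -4·3280 = 177712
  a_11 = 3·177712 + 4·46992 + -4·12464 = 671248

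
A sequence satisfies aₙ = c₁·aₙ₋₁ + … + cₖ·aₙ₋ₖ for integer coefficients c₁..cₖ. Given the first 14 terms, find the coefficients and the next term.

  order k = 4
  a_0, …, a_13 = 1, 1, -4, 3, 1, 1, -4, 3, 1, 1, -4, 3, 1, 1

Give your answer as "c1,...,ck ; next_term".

  a_4 = 0·3 + 0·-4 + 0·1 + 1·1 = 1
  a_5 = 0·1 + 0·3 + 0·-4 + 1·1 = 1
  a_6 = 0·1 + 0·1 + 0·3 + 1·-4 = -4
  a_7 = 0·-4 + 0·1 + 0·1 + 1·3 = 3
  a_8 = 0·3 + 0·-4 + 0·1 + 1·1 = 1
  a_9 = 0·1 + 0·3 + 0·-4 + 1·1 = 1
  a_10 = 0·1 + 0·1 + 0·3 + 1·-4 = -4
  a_11 = 0·-4 + 0·1 + 0·1 + 1·3 = 3
  a_12 = 0·3 + 0·-4 + 0·1 + 1·1 = 1
  a_13 = 0·1 + 0·3 + 0·-4 + 1·1 = 1
  a_14 = 0·1 + 0·1 + 0·3 + 1·-4 = -4

0,0,0,1 ; -4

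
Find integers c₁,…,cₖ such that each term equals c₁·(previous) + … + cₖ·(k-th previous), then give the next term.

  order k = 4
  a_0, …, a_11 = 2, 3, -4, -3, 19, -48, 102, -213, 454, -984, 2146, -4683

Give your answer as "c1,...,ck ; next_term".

-3,-2,0,1 ; 10211

  a_4 = -3·-3 + -2·-4 + 0·3 + 1·2 = 19
  a_5 = -3·19 + -2·-3 + 0·-4 + 1·3 = -48
  a_6 = -3·-48 + -2·19 + 0·-3 + 1·-4 = 102
  a_7 = -3·102 + -2·-48 + 0·19 + 1·-3 = -213
  a_8 = -3·-213 + -2·102 + 0·-48 + 1·19 = 454
  a_9 = -3·454 + -2·-213 + 0·102 + 1·-48 = -984
  a_10 = -3·-984 + -2·454 + 0·-213 + 1·102 = 2146
  a_11 = -3·2146 + -2·-984 + 0·454 + 1·-213 = -4683
  a_12 = -3·-4683 + -2·2146 + 0·-984 + 1·454 = 10211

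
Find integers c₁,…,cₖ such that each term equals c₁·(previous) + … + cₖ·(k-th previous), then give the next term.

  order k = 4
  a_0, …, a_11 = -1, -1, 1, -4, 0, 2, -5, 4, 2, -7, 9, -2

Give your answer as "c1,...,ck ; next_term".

  a_4 = 0·-4 + 0·1 + 1·-1 + -1·-1 = 0
  a_5 = 0·0 + 0·-4 + 1·1 + -1·-1 = 2
  a_6 = 0·2 + 0·0 + 1·-4 + -1·1 = -5
  a_7 = 0·-5 + 0·2 + 1·0 + -1·-4 = 4
  a_8 = 0·4 + 0·-5 + 1·2 + -1·0 = 2
  a_9 = 0·2 + 0·4 + 1·-5 + -1·2 = -7
  a_10 = 0·-7 + 0·2 + 1·4 + -1·-5 = 9
  a_11 = 0·9 + 0·-7 + 1·2 + -1·4 = -2
  a_12 = 0·-2 + 0·9 + 1·-7 + -1·2 = -9

0,0,1,-1 ; -9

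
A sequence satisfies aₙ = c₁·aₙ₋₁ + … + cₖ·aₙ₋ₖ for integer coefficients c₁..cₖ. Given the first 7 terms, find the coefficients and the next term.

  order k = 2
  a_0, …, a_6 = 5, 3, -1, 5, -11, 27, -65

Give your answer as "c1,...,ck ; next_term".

-2,1 ; 157

  a_2 = -2·3 + 1·5 = -1
  a_3 = -2·-1 + 1·3 = 5
  a_4 = -2·5 + 1·-1 = -11
  a_5 = -2·-11 + 1·5 = 27
  a_6 = -2·27 + 1·-11 = -65
  a_7 = -2·-65 + 1·27 = 157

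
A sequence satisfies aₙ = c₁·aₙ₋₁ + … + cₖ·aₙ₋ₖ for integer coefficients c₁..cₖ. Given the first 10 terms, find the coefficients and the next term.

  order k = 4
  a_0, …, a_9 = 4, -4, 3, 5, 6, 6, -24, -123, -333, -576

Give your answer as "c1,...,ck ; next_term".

3,-3,-3,-3 ; -288

  a_4 = 3·5 + -3·3 + -3·-4 + -3·4 = 6
  a_5 = 3·6 + -3·5 + -3·3 + -3·-4 = 6
  a_6 = 3·6 + -3·6 + -3·5 + -3·3 = -24
  a_7 = 3·-24 + -3·6 + -3·6 + -3·5 = -123
  a_8 = 3·-123 + -3·-24 + -3·6 + -3·6 = -333
  a_9 = 3·-333 + -3·-123 + -3·-24 + -3·6 = -576
  a_10 = 3·-576 + -3·-333 + -3·-123 + -3·-24 = -288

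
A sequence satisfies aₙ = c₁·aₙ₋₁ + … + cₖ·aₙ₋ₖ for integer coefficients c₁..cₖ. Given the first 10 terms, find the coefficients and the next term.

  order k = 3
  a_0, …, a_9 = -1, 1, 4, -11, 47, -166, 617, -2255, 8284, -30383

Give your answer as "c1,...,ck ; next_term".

  a_3 = -3·4 + 3·1 + 2·-1 = -11
  a_4 = -3·-11 + 3·4 + 2·1 = 47
  a_5 = -3·47 + 3·-11 + 2·4 = -166
  a_6 = -3·-166 + 3·47 + 2·-11 = 617
  a_7 = -3·617 + 3·-166 + 2·47 = -2255
  a_8 = -3·-2255 + 3·617 + 2·-166 = 8284
  a_9 = -3·8284 + 3·-2255 + 2·617 = -30383
  a_10 = -3·-30383 + 3·8284 + 2·-2255 = 111491

-3,3,2 ; 111491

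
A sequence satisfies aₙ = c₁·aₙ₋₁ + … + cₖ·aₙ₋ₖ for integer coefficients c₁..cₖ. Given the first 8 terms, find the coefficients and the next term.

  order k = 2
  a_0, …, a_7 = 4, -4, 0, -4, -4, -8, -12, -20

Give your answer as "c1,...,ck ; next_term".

  a_2 = 1·-4 + 1·4 = 0
  a_3 = 1·0 + 1·-4 = -4
  a_4 = 1·-4 + 1·0 = -4
  a_5 = 1·-4 + 1·-4 = -8
  a_6 = 1·-8 + 1·-4 = -12
  a_7 = 1·-12 + 1·-8 = -20
  a_8 = 1·-20 + 1·-12 = -32

1,1 ; -32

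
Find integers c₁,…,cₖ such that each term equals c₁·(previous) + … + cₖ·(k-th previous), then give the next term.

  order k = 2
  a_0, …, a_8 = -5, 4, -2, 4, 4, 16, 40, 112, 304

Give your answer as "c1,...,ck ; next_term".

2,2 ; 832

  a_2 = 2·4 + 2·-5 = -2
  a_3 = 2·-2 + 2·4 = 4
  a_4 = 2·4 + 2·-2 = 4
  a_5 = 2·4 + 2·4 = 16
  a_6 = 2·16 + 2·4 = 40
  a_7 = 2·40 + 2·16 = 112
  a_8 = 2·112 + 2·40 = 304
  a_9 = 2·304 + 2·112 = 832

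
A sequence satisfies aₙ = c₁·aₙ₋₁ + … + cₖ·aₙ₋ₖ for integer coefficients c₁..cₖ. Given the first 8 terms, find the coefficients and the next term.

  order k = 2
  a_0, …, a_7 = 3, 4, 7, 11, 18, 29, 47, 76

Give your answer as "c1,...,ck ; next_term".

  a_2 = 1·4 + 1·3 = 7
  a_3 = 1·7 + 1·4 = 11
  a_4 = 1·11 + 1·7 = 18
  a_5 = 1·18 + 1·11 = 29
  a_6 = 1·29 + 1·18 = 47
  a_7 = 1·47 + 1·29 = 76
  a_8 = 1·76 + 1·47 = 123

1,1 ; 123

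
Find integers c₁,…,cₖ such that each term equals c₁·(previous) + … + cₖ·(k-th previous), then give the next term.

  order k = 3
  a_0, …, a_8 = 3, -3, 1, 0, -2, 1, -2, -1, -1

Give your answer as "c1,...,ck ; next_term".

  a_3 = 0·1 + 1·-3 + 1·3 = 0
  a_4 = 0·0 + 1·1 + 1·-3 = -2
  a_5 = 0·-2 + 1·0 + 1·1 = 1
  a_6 = 0·1 + 1·-2 + 1·0 = -2
  a_7 = 0·-2 + 1·1 + 1·-2 = -1
  a_8 = 0·-1 + 1·-2 + 1·1 = -1
  a_9 = 0·-1 + 1·-1 + 1·-2 = -3

0,1,1 ; -3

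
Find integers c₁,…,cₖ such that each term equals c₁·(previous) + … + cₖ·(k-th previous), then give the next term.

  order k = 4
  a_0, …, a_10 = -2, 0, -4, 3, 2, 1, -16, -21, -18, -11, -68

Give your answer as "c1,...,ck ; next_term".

2,-1,0,4 ; -209

  a_4 = 2·3 + -1·-4 + 0·0 + 4·-2 = 2
  a_5 = 2·2 + -1·3 + 0·-4 + 4·0 = 1
  a_6 = 2·1 + -1·2 + 0·3 + 4·-4 = -16
  a_7 = 2·-16 + -1·1 + 0·2 + 4·3 = -21
  a_8 = 2·-21 + -1·-16 + 0·1 + 4·2 = -18
  a_9 = 2·-18 + -1·-21 + 0·-16 + 4·1 = -11
  a_10 = 2·-11 + -1·-18 + 0·-21 + 4·-16 = -68
  a_11 = 2·-68 + -1·-11 + 0·-18 + 4·-21 = -209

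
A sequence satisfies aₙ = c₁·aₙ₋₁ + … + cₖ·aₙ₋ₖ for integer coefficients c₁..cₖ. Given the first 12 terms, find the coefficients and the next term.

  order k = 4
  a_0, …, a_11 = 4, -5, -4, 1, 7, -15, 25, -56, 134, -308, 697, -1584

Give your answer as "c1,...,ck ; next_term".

-2,0,-1,1 ; 3610

  a_4 = -2·1 + 0·-4 + -1·-5 + 1·4 = 7
  a_5 = -2·7 + 0·1 + -1·-4 + 1·-5 = -15
  a_6 = -2·-15 + 0·7 + -1·1 + 1·-4 = 25
  a_7 = -2·25 + 0·-15 + -1·7 + 1·1 = -56
  a_8 = -2·-56 + 0·25 + -1·-15 + 1·7 = 134
  a_9 = -2·134 + 0·-56 + -1·25 + 1·-15 = -308
  a_10 = -2·-308 + 0·134 + -1·-56 + 1·25 = 697
  a_11 = -2·697 + 0·-308 + -1·134 + 1·-56 = -1584
  a_12 = -2·-1584 + 0·697 + -1·-308 + 1·134 = 3610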